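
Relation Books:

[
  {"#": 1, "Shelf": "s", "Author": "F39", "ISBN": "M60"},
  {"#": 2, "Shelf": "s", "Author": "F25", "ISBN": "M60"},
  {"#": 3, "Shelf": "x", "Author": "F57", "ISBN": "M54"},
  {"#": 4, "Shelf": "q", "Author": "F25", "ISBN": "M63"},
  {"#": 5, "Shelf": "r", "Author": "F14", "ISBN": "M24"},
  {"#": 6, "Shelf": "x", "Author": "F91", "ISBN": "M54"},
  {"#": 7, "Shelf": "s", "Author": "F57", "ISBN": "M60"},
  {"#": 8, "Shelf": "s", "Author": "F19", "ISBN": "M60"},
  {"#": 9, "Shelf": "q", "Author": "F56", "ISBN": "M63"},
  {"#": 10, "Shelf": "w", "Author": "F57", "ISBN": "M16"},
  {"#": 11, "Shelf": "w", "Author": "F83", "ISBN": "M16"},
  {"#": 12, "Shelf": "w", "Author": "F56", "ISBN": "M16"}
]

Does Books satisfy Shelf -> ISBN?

Shelf=s: rows 1, 2, 7, 8 → ISBN = M60, M60, M60, M60 ✓
Shelf=x: rows 3, 6 → ISBN = M54, M54 ✓
Shelf=q: rows 4, 9 → ISBN = M63, M63 ✓
Shelf=r: row 5 → ISBN = M24 ✓
Shelf=w: rows 10, 11, 12 → ISBN = M16, M16, M16 ✓
Every Shelf value is associated with a single ISBN value, so Shelf -> ISBN holds.

Yes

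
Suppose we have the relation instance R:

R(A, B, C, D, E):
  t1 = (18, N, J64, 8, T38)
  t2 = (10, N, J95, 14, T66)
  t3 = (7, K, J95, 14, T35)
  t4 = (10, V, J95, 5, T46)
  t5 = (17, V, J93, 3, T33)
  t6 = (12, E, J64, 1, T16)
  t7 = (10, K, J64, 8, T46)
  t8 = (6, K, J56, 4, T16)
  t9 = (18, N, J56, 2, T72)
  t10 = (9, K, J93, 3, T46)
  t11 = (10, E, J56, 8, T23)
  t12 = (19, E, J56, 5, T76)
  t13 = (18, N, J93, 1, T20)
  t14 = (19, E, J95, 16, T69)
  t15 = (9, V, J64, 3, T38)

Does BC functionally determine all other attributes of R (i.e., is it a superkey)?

Rows 11 and 12 have the same BC value (B=E, C=J56) but are distinct tuples, so BC does not determine every attribute — not a superkey.

No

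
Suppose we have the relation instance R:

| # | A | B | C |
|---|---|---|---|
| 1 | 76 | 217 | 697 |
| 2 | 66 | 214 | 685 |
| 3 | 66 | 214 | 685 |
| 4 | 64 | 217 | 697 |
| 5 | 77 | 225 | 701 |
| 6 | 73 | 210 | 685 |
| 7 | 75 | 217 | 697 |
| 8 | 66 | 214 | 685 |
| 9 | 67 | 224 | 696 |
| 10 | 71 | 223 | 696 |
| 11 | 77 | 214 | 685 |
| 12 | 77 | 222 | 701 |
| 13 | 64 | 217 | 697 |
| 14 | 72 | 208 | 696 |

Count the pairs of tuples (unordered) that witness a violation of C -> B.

C=697: all 4 rows agree on B — 0 pairs.
C=685: violating pairs (2,6), (3,6), (6,8), (6,11) — 4 pairs.
C=701: violating pairs (5,12) — 1 pair.
C=696: violating pairs (9,10), (9,14), (10,14) — 3 pairs.

8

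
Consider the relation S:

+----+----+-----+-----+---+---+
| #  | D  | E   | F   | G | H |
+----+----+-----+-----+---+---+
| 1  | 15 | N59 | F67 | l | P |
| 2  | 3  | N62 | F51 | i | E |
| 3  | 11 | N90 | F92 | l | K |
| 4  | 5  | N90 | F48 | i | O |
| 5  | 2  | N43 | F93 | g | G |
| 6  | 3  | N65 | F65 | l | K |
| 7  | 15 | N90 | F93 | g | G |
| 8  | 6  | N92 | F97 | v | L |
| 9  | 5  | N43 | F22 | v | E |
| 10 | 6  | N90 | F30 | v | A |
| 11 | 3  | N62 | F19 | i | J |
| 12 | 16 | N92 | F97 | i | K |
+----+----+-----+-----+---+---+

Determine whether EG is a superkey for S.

Rows 2 and 11 have the same EG value (E=N62, G=i) but are distinct tuples, so EG does not determine every attribute — not a superkey.

No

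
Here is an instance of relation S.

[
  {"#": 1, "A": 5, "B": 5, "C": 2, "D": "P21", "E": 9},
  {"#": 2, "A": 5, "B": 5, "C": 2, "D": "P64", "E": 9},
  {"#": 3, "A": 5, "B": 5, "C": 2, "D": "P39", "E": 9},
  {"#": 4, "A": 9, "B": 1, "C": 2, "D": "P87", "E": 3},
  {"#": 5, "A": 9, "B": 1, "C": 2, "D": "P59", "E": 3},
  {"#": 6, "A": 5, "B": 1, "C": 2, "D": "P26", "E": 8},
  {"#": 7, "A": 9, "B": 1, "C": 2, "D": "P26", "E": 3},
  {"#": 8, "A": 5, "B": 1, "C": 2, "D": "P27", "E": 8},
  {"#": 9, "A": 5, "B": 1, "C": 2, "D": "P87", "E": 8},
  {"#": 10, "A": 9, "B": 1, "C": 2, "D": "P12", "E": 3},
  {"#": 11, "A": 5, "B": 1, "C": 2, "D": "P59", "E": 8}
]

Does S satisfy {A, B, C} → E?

Yes

(A=5, B=5, C=2): rows 1, 2, 3 → E = 9, 9, 9 ✓
(A=9, B=1, C=2): rows 4, 5, 7, 10 → E = 3, 3, 3, 3 ✓
(A=5, B=1, C=2): rows 6, 8, 9, 11 → E = 8, 8, 8, 8 ✓
Every {A, B, C} value is associated with a single E value, so {A, B, C} → E holds.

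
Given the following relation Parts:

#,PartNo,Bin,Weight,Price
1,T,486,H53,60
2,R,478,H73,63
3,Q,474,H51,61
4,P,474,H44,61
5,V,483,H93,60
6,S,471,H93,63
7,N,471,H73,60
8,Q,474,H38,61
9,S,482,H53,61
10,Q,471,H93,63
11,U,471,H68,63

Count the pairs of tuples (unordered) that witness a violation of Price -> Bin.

Price=60: violating pairs (1,5), (1,7), (5,7) — 3 pairs.
Price=63: violating pairs (2,6), (2,10), (2,11) — 3 pairs.
Price=61: violating pairs (3,9), (4,9), (8,9) — 3 pairs.

9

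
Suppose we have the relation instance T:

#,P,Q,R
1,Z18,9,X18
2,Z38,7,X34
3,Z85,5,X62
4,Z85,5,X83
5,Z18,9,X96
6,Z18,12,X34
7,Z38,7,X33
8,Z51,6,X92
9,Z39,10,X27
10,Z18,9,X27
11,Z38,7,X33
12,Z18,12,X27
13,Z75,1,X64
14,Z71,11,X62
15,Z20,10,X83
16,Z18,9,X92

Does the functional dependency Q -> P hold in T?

Q=9: rows 1, 5, 10, 16 → P = Z18, Z18, Z18, Z18 ✓
Q=7: rows 2, 7, 11 → P = Z38, Z38, Z38 ✓
Q=5: rows 3, 4 → P = Z85, Z85 ✓
Q=12: rows 6, 12 → P = Z18, Z18 ✓
Q=6: row 8 → P = Z51 ✓
Q=10: rows 9, 15 → P takes values {Z39, Z20} — violation
Q=1: row 13 → P = Z75 ✓
Q=11: row 14 → P = Z71 ✓
Two rows agree on Q but differ on P, so Q -> P does not hold.

No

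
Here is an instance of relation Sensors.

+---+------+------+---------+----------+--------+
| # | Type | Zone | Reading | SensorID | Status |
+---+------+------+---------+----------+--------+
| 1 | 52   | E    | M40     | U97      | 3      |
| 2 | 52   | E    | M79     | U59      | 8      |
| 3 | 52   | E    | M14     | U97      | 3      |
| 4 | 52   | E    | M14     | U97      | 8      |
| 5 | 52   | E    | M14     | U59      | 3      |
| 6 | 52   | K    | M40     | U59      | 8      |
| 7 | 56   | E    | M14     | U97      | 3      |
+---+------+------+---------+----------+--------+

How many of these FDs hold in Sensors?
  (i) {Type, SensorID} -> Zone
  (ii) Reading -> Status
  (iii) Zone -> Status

0

(i) {Type, SensorID} -> Zone: (Type=52, SensorID=U59): rows 2, 5, 6 → Zone takes values {E, K} — violation — fails.
(ii) Reading -> Status: Reading=M40: rows 1, 6 → Status takes values {3, 8} — violation; Reading=M14: rows 3, 4, 5, 7 → Status takes values {3, 8} — violation — fails.
(iii) Zone -> Status: Zone=E: rows 1, 2, 3, 4, 5, 7 → Status takes values {3, 8} — violation — fails.
None of the 3 dependencies hold.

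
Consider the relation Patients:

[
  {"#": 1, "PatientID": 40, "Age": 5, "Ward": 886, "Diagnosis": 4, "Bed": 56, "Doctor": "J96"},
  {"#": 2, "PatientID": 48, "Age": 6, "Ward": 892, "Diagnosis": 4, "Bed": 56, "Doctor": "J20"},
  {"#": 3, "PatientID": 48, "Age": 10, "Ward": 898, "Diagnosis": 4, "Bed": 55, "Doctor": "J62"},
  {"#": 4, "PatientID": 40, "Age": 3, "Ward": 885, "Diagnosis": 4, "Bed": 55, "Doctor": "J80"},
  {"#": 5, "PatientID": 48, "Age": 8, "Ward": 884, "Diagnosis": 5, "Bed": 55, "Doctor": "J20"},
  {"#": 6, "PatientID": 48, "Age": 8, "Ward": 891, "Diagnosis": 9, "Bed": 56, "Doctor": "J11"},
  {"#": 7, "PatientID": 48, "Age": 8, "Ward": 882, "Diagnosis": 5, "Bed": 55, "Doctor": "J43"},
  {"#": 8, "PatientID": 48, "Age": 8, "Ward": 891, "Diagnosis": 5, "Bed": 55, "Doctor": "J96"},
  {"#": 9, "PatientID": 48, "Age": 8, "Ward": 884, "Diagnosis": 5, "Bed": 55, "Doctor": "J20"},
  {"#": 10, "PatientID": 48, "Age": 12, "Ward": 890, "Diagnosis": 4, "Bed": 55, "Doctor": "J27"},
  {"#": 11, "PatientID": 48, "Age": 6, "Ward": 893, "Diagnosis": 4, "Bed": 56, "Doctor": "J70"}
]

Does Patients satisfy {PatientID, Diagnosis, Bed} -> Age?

No

(PatientID=40, Diagnosis=4, Bed=56): row 1 → Age = 5 ✓
(PatientID=48, Diagnosis=4, Bed=56): rows 2, 11 → Age = 6, 6 ✓
(PatientID=48, Diagnosis=4, Bed=55): rows 3, 10 → Age takes values {10, 12} — violation
(PatientID=40, Diagnosis=4, Bed=55): row 4 → Age = 3 ✓
(PatientID=48, Diagnosis=5, Bed=55): rows 5, 7, 8, 9 → Age = 8, 8, 8, 8 ✓
(PatientID=48, Diagnosis=9, Bed=56): row 6 → Age = 8 ✓
Two rows agree on {PatientID, Diagnosis, Bed} but differ on Age, so {PatientID, Diagnosis, Bed} -> Age does not hold.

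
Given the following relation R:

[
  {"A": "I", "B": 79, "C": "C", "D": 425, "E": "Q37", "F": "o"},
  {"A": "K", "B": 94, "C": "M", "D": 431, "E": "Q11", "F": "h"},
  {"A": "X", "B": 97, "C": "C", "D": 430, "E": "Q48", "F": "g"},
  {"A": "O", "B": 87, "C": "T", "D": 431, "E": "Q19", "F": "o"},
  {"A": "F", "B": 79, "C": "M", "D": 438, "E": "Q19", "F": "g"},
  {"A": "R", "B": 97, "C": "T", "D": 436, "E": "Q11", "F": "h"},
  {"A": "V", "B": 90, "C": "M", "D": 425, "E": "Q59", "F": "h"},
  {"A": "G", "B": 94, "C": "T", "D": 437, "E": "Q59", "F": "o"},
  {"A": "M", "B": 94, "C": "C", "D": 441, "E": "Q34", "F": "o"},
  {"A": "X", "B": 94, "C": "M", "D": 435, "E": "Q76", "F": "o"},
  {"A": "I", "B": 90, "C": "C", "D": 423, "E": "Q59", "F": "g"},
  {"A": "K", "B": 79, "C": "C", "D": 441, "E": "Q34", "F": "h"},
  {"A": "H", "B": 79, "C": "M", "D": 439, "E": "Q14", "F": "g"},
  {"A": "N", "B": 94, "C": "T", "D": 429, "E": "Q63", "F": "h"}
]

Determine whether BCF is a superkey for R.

No

Two distinct rows share (B=79, C=M, F=g), so BCF does not determine every attribute — not a superkey.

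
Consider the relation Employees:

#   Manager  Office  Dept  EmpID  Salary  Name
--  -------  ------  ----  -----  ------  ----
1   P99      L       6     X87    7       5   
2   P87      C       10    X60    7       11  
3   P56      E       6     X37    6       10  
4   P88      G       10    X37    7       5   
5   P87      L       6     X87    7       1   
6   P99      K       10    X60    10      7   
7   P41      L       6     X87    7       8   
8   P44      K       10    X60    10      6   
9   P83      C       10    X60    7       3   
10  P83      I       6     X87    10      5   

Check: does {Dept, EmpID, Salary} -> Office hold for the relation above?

(Dept=6, EmpID=X87, Salary=7): rows 1, 5, 7 → Office = L, L, L ✓
(Dept=10, EmpID=X60, Salary=7): rows 2, 9 → Office = C, C ✓
(Dept=6, EmpID=X37, Salary=6): row 3 → Office = E ✓
(Dept=10, EmpID=X37, Salary=7): row 4 → Office = G ✓
(Dept=10, EmpID=X60, Salary=10): rows 6, 8 → Office = K, K ✓
(Dept=6, EmpID=X87, Salary=10): row 10 → Office = I ✓
Every {Dept, EmpID, Salary} value is associated with a single Office value, so {Dept, EmpID, Salary} -> Office holds.

Yes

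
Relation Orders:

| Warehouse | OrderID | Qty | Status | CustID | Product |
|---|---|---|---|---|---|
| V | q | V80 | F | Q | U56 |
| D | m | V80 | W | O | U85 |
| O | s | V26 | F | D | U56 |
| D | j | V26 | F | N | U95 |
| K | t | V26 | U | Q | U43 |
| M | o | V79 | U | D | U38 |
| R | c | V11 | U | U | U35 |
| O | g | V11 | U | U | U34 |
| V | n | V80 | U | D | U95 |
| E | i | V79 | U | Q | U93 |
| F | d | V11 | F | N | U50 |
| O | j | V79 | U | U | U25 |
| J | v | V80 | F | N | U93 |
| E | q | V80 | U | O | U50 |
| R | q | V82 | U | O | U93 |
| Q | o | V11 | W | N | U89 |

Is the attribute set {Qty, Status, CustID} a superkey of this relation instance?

No

Two distinct rows share (Qty=V11, Status=U, CustID=U), so {Qty, Status, CustID} does not determine every attribute — not a superkey.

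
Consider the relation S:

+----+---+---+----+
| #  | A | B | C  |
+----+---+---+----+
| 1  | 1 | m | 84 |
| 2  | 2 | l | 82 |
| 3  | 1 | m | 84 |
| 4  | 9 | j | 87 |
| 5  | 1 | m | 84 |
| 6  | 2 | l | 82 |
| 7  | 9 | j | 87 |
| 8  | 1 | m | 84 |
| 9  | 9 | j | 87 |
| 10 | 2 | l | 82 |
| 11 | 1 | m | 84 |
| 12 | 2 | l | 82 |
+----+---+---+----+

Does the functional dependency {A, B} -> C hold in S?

Yes

(A=1, B=m): rows 1, 3, 5, 8, 11 → C = 84, 84, 84, 84, 84 ✓
(A=2, B=l): rows 2, 6, 10, 12 → C = 82, 82, 82, 82 ✓
(A=9, B=j): rows 4, 7, 9 → C = 87, 87, 87 ✓
Every {A, B} value is associated with a single C value, so {A, B} -> C holds.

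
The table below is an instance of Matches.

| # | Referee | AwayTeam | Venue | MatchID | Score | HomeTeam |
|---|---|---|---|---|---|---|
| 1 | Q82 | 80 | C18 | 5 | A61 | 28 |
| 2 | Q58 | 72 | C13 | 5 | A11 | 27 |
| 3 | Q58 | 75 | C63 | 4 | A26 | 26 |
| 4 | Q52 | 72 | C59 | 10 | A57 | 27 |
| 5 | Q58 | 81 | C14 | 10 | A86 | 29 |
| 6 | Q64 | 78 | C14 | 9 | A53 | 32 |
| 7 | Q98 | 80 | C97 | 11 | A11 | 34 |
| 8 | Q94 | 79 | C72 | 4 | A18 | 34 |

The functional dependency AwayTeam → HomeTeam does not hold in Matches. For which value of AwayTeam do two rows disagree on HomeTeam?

80

AwayTeam=80: rows 1, 7 → HomeTeam takes values {28, 34} — violation
AwayTeam=72: rows 2, 4 → HomeTeam = 27, 27 ✓
AwayTeam=75: row 3 → HomeTeam = 26 ✓
AwayTeam=81: row 5 → HomeTeam = 29 ✓
AwayTeam=78: row 6 → HomeTeam = 32 ✓
AwayTeam=79: row 8 → HomeTeam = 34 ✓
The only AwayTeam value with inconsistent HomeTeam is AwayTeam=80.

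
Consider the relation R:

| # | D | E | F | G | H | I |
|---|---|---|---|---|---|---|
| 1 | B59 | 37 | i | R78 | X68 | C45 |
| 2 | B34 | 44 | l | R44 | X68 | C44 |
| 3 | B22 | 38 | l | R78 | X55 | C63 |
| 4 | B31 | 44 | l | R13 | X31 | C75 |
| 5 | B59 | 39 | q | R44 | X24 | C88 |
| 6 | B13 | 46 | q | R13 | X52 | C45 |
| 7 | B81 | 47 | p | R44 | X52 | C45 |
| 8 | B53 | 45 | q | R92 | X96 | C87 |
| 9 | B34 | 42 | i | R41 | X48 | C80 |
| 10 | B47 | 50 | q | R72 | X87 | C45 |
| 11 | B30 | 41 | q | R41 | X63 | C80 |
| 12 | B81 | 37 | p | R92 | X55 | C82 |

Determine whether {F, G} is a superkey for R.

Yes

All 12 rows have distinct {F, G} values, so {F, G} → (all attributes) holds and {F, G} is a superkey.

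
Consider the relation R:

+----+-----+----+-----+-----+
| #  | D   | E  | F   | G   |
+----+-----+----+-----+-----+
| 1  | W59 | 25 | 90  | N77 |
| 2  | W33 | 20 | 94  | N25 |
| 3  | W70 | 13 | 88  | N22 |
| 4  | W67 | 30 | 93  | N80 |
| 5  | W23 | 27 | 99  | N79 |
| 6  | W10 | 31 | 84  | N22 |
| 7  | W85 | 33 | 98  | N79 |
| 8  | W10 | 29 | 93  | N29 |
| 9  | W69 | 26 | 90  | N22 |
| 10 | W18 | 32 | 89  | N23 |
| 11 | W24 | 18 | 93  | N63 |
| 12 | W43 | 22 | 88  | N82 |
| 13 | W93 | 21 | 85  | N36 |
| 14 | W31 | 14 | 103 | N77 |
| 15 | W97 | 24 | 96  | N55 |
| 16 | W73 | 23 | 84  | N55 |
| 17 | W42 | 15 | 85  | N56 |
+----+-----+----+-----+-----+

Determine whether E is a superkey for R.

Yes

All 17 rows have distinct E values, so E → (all attributes) holds and E is a superkey.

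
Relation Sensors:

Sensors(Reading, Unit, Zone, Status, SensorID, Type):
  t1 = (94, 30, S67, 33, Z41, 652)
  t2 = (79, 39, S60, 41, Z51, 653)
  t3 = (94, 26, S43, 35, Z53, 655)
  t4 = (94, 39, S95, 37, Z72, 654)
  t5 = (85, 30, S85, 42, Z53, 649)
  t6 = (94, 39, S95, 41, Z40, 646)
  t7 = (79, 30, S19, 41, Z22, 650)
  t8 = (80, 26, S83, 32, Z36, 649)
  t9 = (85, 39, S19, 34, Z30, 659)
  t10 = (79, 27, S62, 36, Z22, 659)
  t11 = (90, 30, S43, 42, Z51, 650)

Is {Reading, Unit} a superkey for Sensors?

No

Rows 4 and 6 have the same {Reading, Unit} value (Reading=94, Unit=39) but are distinct tuples, so {Reading, Unit} does not determine every attribute — not a superkey.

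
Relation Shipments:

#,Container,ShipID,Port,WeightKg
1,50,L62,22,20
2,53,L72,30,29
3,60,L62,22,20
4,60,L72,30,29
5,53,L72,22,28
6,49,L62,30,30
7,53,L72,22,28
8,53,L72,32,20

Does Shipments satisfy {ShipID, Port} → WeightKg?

(ShipID=L62, Port=22): rows 1, 3 → WeightKg = 20, 20 ✓
(ShipID=L72, Port=30): rows 2, 4 → WeightKg = 29, 29 ✓
(ShipID=L72, Port=22): rows 5, 7 → WeightKg = 28, 28 ✓
(ShipID=L62, Port=30): row 6 → WeightKg = 30 ✓
(ShipID=L72, Port=32): row 8 → WeightKg = 20 ✓
Every {ShipID, Port} value is associated with a single WeightKg value, so {ShipID, Port} → WeightKg holds.

Yes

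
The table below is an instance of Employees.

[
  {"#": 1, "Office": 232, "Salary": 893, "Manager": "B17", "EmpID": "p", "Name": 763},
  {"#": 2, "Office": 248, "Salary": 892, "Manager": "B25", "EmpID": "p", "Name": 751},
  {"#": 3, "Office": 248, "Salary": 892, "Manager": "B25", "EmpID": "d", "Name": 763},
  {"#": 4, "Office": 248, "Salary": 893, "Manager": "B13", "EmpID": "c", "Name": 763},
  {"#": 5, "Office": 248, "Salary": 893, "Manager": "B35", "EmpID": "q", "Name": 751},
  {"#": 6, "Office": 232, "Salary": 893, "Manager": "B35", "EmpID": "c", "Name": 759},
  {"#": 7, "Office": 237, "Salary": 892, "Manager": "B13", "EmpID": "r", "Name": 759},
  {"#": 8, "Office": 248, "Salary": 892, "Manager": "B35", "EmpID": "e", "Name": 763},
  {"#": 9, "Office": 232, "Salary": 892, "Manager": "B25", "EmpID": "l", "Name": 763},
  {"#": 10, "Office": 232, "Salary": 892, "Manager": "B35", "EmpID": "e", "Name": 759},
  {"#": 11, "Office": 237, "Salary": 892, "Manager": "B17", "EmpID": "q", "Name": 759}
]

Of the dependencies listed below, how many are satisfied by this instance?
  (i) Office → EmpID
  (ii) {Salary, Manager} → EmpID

(i) Office → EmpID: Office=232: rows 1, 6, 9, 10 → EmpID takes values {p, c, l, e} — violation; Office=248: rows 2, 3, 4, 5, 8 → EmpID takes values {p, d, c, q, e} — violation; Office=237: rows 7, 11 → EmpID takes values {r, q} — violation — fails.
(ii) {Salary, Manager} → EmpID: (Salary=892, Manager=B25): rows 2, 3, 9 → EmpID takes values {p, d, l} — violation; (Salary=893, Manager=B35): rows 5, 6 → EmpID takes values {q, c} — violation — fails.
None of the 2 dependencies hold.

0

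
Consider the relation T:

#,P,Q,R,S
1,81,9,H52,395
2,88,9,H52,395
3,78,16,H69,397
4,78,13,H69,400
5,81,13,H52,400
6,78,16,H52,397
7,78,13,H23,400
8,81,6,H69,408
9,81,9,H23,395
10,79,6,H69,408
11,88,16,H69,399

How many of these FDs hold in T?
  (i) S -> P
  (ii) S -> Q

(i) S -> P: S=395: rows 1, 2, 9 → P takes values {81, 88} — violation; S=400: rows 4, 5, 7 → P takes values {78, 81} — violation; S=408: rows 8, 10 → P takes values {81, 79} — violation — fails.
(ii) S -> Q: every LHS value maps to a single RHS value — holds.
1 of the 2 dependencies holds.

1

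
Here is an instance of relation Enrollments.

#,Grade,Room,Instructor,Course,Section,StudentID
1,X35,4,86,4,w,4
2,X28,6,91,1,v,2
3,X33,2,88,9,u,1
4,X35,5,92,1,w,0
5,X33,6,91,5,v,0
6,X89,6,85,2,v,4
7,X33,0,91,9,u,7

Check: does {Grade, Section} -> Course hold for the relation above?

No

(Grade=X35, Section=w): rows 1, 4 → Course takes values {4, 1} — violation
(Grade=X28, Section=v): row 2 → Course = 1 ✓
(Grade=X33, Section=u): rows 3, 7 → Course = 9, 9 ✓
(Grade=X33, Section=v): row 5 → Course = 5 ✓
(Grade=X89, Section=v): row 6 → Course = 2 ✓
Two rows agree on {Grade, Section} but differ on Course, so {Grade, Section} -> Course does not hold.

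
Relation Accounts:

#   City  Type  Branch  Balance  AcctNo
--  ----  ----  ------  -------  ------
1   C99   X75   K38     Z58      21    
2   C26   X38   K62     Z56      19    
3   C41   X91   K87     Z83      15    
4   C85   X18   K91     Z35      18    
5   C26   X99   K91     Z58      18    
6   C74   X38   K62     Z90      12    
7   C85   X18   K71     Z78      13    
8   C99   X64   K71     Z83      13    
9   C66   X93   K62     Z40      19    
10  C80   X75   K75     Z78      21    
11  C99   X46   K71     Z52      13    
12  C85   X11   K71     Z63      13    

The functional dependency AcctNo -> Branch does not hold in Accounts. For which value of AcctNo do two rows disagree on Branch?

AcctNo=21: rows 1, 10 → Branch takes values {K38, K75} — violation
AcctNo=19: rows 2, 9 → Branch = K62, K62 ✓
AcctNo=15: row 3 → Branch = K87 ✓
AcctNo=18: rows 4, 5 → Branch = K91, K91 ✓
AcctNo=12: row 6 → Branch = K62 ✓
AcctNo=13: rows 7, 8, 11, 12 → Branch = K71, K71, K71, K71 ✓
The only AcctNo value with inconsistent Branch is AcctNo=21.

21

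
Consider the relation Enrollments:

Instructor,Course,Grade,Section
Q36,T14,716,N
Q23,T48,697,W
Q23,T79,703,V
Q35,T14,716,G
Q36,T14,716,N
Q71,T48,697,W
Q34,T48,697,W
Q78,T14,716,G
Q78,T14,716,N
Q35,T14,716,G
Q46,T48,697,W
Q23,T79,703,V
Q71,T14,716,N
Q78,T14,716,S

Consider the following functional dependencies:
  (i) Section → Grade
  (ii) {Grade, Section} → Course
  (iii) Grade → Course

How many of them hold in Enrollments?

3

(i) Section → Grade: every LHS value maps to a single RHS value — holds.
(ii) {Grade, Section} → Course: every LHS value maps to a single RHS value — holds.
(iii) Grade → Course: every LHS value maps to a single RHS value — holds.
3 of the 3 dependencies hold.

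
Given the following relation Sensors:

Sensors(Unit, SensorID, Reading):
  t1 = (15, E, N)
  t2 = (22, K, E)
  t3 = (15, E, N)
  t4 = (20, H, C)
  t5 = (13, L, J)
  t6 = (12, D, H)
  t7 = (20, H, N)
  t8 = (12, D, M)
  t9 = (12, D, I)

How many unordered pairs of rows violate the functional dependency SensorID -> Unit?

SensorID=E: all 2 rows agree on Unit — 0 pairs.
SensorID=H: all 2 rows agree on Unit — 0 pairs.
SensorID=D: all 3 rows agree on Unit — 0 pairs.

0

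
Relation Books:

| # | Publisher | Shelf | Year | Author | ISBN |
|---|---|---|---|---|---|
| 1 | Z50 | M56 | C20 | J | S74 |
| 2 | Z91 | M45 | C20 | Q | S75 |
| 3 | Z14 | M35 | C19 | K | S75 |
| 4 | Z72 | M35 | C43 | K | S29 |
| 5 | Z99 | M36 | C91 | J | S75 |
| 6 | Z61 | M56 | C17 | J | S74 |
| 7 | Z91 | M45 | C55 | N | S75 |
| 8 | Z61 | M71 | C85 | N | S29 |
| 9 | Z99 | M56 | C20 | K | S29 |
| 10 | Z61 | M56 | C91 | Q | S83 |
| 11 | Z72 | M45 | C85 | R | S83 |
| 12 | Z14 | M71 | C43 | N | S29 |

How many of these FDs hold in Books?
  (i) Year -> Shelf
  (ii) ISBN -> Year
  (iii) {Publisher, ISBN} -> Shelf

1

(i) Year -> Shelf: Year=C20: rows 1, 2, 9 → Shelf takes values {M56, M45} — violation; Year=C43: rows 4, 12 → Shelf takes values {M35, M71} — violation; Year=C91: rows 5, 10 → Shelf takes values {M36, M56} — violation; Year=C85: rows 8, 11 → Shelf takes values {M71, M45} — violation — fails.
(ii) ISBN -> Year: ISBN=S74: rows 1, 6 → Year takes values {C20, C17} — violation; ISBN=S75: rows 2, 3, 5, 7 → Year takes values {C20, C19, C91, C55} — violation; ISBN=S29: rows 4, 8, 9, 12 → Year takes values {C43, C85, C20} — violation; ISBN=S83: rows 10, 11 → Year takes values {C91, C85} — violation — fails.
(iii) {Publisher, ISBN} -> Shelf: every LHS value maps to a single RHS value — holds.
1 of the 3 dependencies holds.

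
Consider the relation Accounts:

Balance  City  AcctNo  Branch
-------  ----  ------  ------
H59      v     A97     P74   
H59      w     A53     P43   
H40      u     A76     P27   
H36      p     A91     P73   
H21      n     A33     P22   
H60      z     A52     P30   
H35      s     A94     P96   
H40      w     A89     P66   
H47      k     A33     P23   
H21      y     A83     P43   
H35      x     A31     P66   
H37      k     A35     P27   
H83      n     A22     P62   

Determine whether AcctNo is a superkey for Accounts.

Two distinct rows share AcctNo=A33, so AcctNo does not determine every attribute — not a superkey.

No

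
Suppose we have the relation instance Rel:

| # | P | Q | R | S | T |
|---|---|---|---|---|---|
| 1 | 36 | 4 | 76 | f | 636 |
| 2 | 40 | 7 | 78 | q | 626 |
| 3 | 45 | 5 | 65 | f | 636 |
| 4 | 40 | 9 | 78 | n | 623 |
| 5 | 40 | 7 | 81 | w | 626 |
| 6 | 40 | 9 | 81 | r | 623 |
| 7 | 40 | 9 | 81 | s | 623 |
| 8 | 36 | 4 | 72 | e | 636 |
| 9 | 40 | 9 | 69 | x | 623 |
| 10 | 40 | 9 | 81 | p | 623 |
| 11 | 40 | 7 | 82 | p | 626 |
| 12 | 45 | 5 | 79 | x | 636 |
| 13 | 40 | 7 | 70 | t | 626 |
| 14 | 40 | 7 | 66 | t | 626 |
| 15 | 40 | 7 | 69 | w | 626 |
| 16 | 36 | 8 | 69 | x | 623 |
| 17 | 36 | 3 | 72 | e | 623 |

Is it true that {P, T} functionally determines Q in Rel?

(P=36, T=636): rows 1, 8 → Q = 4, 4 ✓
(P=40, T=626): rows 2, 5, 11, 13, 14, 15 → Q = 7, 7, 7, 7, 7, 7 ✓
(P=45, T=636): rows 3, 12 → Q = 5, 5 ✓
(P=40, T=623): rows 4, 6, 7, 9, 10 → Q = 9, 9, 9, 9, 9 ✓
(P=36, T=623): rows 16, 17 → Q takes values {8, 3} — violation
Two rows agree on {P, T} but differ on Q, so {P, T} → Q does not hold.

No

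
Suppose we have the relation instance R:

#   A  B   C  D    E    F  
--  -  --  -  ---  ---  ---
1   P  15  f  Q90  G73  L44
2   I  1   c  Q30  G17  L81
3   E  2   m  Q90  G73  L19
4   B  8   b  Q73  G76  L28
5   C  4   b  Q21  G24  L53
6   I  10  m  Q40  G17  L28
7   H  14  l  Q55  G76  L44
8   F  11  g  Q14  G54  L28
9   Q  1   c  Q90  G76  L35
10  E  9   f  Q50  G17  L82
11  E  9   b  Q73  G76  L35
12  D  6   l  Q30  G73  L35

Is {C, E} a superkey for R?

Rows 4 and 11 have the same {C, E} value (C=b, E=G76) but are distinct tuples, so {C, E} does not determine every attribute — not a superkey.

No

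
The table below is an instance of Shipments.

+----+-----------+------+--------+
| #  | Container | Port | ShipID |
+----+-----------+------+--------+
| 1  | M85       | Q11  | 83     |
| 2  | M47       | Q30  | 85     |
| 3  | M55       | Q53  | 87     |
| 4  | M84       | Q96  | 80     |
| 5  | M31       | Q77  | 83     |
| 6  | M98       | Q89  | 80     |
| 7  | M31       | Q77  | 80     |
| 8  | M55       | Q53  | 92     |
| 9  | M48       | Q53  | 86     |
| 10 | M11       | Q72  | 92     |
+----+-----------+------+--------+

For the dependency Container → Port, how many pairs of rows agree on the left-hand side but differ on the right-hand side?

0

Container=M55: all 2 rows agree on Port — 0 pairs.
Container=M31: all 2 rows agree on Port — 0 pairs.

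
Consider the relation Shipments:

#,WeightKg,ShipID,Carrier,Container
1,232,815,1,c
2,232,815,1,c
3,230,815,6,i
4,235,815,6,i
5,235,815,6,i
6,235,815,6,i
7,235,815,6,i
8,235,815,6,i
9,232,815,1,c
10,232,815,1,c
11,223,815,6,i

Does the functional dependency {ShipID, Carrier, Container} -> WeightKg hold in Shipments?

(ShipID=815, Carrier=1, Container=c): rows 1, 2, 9, 10 → WeightKg = 232, 232, 232, 232 ✓
(ShipID=815, Carrier=6, Container=i): rows 3, 4, 5, 6, 7, 8, 11 → WeightKg takes values {230, 235, 223} — violation
Two rows agree on {ShipID, Carrier, Container} but differ on WeightKg, so {ShipID, Carrier, Container} -> WeightKg does not hold.

No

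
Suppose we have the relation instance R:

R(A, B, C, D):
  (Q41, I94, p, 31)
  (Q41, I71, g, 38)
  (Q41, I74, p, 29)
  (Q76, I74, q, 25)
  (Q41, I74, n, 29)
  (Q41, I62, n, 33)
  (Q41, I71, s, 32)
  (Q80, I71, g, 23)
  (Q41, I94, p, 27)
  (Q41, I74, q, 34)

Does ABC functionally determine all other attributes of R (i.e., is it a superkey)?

No

Two distinct rows share (A=Q41, B=I94, C=p), so ABC does not determine every attribute — not a superkey.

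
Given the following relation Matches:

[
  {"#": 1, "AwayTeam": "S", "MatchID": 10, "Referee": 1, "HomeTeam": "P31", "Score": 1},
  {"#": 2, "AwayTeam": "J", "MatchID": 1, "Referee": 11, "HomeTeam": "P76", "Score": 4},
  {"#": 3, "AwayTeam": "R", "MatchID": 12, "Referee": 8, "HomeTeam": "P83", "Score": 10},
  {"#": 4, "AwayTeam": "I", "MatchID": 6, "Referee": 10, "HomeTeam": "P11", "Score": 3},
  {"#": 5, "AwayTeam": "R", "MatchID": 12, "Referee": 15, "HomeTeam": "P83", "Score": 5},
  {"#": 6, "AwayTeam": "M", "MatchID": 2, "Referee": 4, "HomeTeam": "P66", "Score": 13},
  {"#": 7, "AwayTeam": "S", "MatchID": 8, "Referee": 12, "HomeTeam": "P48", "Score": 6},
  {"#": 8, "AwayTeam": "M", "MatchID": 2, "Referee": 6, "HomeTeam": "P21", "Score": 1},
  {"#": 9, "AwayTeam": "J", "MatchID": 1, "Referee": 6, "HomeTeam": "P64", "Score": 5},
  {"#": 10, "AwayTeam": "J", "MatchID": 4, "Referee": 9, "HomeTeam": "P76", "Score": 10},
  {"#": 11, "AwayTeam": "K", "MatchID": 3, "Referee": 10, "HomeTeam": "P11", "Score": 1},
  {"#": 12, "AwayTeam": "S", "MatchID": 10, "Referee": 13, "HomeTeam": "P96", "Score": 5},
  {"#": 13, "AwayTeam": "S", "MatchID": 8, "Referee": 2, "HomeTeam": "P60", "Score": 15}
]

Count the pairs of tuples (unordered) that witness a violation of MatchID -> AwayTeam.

0

MatchID=10: all 2 rows agree on AwayTeam — 0 pairs.
MatchID=1: all 2 rows agree on AwayTeam — 0 pairs.
MatchID=12: all 2 rows agree on AwayTeam — 0 pairs.
MatchID=2: all 2 rows agree on AwayTeam — 0 pairs.
MatchID=8: all 2 rows agree on AwayTeam — 0 pairs.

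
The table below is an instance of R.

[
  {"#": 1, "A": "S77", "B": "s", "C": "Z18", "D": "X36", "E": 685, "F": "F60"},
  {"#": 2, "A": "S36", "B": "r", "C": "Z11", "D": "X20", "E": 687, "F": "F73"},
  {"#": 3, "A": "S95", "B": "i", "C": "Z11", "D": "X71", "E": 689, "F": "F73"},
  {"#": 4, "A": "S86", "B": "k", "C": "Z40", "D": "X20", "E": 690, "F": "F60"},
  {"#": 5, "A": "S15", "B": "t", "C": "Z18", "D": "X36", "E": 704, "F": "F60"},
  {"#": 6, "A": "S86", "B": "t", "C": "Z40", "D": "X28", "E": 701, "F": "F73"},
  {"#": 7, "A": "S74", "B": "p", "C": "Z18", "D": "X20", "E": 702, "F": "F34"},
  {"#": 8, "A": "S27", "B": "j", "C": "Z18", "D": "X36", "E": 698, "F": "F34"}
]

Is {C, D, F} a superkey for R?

Rows 1 and 5 have the same {C, D, F} value (C=Z18, D=X36, F=F60) but are distinct tuples, so {C, D, F} does not determine every attribute — not a superkey.

No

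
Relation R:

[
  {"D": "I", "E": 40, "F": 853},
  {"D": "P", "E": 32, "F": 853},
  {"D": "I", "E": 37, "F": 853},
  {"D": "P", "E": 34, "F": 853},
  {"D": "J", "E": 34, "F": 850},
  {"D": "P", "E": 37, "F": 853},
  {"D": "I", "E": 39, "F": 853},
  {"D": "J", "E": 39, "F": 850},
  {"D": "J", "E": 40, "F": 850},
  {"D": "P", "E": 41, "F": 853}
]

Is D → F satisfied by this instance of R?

D=I: 3 rows → F = 853, 853, 853 ✓
D=P: 4 rows → F = 853, 853, 853, 853 ✓
D=J: 3 rows → F = 850, 850, 850 ✓
Every D value is associated with a single F value, so D → F holds.

Yes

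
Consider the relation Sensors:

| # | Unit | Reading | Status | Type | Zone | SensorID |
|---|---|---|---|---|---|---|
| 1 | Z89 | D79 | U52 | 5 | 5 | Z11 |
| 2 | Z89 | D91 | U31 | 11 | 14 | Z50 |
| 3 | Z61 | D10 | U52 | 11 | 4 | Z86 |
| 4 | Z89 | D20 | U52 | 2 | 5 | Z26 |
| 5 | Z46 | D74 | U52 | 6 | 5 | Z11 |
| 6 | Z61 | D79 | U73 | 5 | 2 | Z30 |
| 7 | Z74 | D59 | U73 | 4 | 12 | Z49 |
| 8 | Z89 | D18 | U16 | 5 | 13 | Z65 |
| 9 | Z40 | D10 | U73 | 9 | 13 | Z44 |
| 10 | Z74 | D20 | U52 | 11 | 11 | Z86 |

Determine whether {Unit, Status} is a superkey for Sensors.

No

Rows 1 and 4 have the same {Unit, Status} value (Unit=Z89, Status=U52) but are distinct tuples, so {Unit, Status} does not determine every attribute — not a superkey.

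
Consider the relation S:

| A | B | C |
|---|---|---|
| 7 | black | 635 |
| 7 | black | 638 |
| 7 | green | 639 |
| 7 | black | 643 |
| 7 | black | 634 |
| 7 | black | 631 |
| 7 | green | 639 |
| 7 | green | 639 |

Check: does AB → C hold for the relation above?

No

(A=7, B=black): 5 rows → C takes values {635, 638, 643, 634, 631} — violation
(A=7, B=green): 3 rows → C = 639, 639, 639 ✓
Two rows agree on AB but differ on C, so AB → C does not hold.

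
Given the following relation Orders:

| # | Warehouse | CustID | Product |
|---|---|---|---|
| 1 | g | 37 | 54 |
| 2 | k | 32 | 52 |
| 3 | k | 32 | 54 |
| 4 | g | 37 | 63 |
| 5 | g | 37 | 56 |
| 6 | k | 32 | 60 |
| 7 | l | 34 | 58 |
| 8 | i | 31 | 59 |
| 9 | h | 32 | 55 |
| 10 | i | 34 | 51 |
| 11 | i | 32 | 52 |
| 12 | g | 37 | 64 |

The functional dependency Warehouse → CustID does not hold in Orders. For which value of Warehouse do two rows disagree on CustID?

Warehouse=g: rows 1, 4, 5, 12 → CustID = 37, 37, 37, 37 ✓
Warehouse=k: rows 2, 3, 6 → CustID = 32, 32, 32 ✓
Warehouse=l: row 7 → CustID = 34 ✓
Warehouse=i: rows 8, 10, 11 → CustID takes values {31, 34, 32} — violation
Warehouse=h: row 9 → CustID = 32 ✓
The only Warehouse value with inconsistent CustID is Warehouse=i.

i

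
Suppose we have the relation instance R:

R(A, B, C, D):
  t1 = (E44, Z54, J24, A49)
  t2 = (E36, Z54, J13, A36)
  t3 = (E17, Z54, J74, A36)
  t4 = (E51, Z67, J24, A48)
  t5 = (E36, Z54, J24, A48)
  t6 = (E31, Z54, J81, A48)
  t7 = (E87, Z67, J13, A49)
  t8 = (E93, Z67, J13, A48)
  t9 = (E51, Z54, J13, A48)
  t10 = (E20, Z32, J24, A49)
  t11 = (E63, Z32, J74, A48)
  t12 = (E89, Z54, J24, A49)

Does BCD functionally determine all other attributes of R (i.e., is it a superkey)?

Rows 1 and 12 have the same BCD value (B=Z54, C=J24, D=A49) but are distinct tuples, so BCD does not determine every attribute — not a superkey.

No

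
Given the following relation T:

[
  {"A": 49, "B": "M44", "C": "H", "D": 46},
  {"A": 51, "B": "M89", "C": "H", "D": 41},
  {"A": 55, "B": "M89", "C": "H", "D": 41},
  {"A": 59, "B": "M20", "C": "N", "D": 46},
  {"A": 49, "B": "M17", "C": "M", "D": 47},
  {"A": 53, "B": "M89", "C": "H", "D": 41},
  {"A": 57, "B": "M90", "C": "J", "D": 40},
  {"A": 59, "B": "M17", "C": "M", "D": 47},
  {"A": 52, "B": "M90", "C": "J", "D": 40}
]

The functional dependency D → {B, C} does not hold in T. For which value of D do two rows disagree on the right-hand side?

46

D=46: 2 rows → {B,C} takes values {(M44, H), (M20, N)} — violation
D=41: 3 rows → {B,C} = (M89, H), (M89, H), (M89, H) ✓
D=47: 2 rows → {B,C} = (M17, M), (M17, M) ✓
D=40: 2 rows → {B,C} = (M90, J), (M90, J) ✓
The only D value with inconsistent RHS is D=46.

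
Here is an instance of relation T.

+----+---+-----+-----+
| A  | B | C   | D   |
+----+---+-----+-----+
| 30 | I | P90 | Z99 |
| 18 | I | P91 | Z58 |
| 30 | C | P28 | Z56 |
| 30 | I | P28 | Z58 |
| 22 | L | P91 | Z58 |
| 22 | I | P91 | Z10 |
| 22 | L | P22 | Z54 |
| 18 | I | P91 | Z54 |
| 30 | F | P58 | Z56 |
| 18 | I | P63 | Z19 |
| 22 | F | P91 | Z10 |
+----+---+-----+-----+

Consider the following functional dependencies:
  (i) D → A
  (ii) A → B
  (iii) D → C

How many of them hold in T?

(i) D → A: D=Z58: 3 rows → A takes values {18, 30, 22} — violation; D=Z54: 2 rows → A takes values {22, 18} — violation — fails.
(ii) A → B: A=30: 4 rows → B takes values {I, C, F} — violation; A=22: 4 rows → B takes values {L, I, F} — violation — fails.
(iii) D → C: D=Z58: 3 rows → C takes values {P91, P28} — violation; D=Z56: 2 rows → C takes values {P28, P58} — violation; D=Z54: 2 rows → C takes values {P22, P91} — violation — fails.
None of the 3 dependencies hold.

0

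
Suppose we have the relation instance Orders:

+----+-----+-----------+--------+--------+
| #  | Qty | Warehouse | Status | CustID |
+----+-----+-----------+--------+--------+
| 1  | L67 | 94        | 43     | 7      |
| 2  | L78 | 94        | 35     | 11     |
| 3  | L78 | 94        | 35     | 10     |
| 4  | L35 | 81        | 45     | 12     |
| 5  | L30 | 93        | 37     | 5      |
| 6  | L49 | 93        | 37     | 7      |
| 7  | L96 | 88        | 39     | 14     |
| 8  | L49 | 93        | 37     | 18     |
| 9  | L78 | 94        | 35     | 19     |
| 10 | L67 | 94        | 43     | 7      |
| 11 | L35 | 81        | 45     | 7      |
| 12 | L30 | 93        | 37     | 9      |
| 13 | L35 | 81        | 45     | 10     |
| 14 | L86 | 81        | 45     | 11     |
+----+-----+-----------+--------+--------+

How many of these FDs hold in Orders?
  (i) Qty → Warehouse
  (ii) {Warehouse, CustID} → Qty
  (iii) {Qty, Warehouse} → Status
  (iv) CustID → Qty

3

(i) Qty → Warehouse: every LHS value maps to a single RHS value — holds.
(ii) {Warehouse, CustID} → Qty: every LHS value maps to a single RHS value — holds.
(iii) {Qty, Warehouse} → Status: every LHS value maps to a single RHS value — holds.
(iv) CustID → Qty: CustID=7: rows 1, 6, 10, 11 → Qty takes values {L67, L49, L35} — violation; CustID=11: rows 2, 14 → Qty takes values {L78, L86} — violation; CustID=10: rows 3, 13 → Qty takes values {L78, L35} — violation — fails.
3 of the 4 dependencies hold.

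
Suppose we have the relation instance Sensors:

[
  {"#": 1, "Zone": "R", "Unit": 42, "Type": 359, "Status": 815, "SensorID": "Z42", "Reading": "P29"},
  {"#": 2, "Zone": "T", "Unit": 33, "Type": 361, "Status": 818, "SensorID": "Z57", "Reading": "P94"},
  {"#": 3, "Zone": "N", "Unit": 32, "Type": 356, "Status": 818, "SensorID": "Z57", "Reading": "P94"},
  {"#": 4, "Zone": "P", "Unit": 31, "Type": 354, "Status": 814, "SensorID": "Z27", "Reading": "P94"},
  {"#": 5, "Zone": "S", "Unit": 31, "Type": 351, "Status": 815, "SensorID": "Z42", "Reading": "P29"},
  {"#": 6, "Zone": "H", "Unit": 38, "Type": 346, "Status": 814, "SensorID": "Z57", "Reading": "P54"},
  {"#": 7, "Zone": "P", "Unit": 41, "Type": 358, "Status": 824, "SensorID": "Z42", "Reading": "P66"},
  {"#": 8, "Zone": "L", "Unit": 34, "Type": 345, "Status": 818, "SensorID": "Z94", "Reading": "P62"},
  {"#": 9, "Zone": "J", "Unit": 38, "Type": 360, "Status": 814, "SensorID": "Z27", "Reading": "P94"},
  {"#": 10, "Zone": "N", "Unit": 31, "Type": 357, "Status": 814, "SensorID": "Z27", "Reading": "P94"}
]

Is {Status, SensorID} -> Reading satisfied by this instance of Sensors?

Yes

(Status=815, SensorID=Z42): rows 1, 5 → Reading = P29, P29 ✓
(Status=818, SensorID=Z57): rows 2, 3 → Reading = P94, P94 ✓
(Status=814, SensorID=Z27): rows 4, 9, 10 → Reading = P94, P94, P94 ✓
(Status=814, SensorID=Z57): row 6 → Reading = P54 ✓
(Status=824, SensorID=Z42): row 7 → Reading = P66 ✓
(Status=818, SensorID=Z94): row 8 → Reading = P62 ✓
Every {Status, SensorID} value is associated with a single Reading value, so {Status, SensorID} -> Reading holds.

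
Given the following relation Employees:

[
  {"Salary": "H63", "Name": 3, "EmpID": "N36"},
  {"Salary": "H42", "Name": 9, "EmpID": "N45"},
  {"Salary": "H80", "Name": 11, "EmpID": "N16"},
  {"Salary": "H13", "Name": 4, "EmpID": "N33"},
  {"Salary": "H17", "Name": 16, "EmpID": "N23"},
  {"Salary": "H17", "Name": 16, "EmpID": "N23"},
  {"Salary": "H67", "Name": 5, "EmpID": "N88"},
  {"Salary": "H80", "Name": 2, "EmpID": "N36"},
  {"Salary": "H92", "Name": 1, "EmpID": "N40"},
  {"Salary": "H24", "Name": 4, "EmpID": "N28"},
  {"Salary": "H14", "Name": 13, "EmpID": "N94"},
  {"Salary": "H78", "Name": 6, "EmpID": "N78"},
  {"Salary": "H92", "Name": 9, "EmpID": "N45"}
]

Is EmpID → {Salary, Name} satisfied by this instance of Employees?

No

EmpID=N36: 2 rows → {Salary,Name} takes values {(H63, 3), (H80, 2)} — violation
EmpID=N45: 2 rows → {Salary,Name} takes values {(H42, 9), (H92, 9)} — violation
EmpID=N16: 1 row → {Salary,Name} = (H80, 11) ✓
EmpID=N33: 1 row → {Salary,Name} = (H13, 4) ✓
EmpID=N23: 2 rows → {Salary,Name} = (H17, 16), (H17, 16) ✓
EmpID=N88: 1 row → {Salary,Name} = (H67, 5) ✓
EmpID=N40: 1 row → {Salary,Name} = (H92, 1) ✓
EmpID=N28: 1 row → {Salary,Name} = (H24, 4) ✓
EmpID=N94: 1 row → {Salary,Name} = (H14, 13) ✓
EmpID=N78: 1 row → {Salary,Name} = (H78, 6) ✓
Two rows agree on EmpID but differ on {Salary, Name}, so EmpID → {Salary, Name} does not hold.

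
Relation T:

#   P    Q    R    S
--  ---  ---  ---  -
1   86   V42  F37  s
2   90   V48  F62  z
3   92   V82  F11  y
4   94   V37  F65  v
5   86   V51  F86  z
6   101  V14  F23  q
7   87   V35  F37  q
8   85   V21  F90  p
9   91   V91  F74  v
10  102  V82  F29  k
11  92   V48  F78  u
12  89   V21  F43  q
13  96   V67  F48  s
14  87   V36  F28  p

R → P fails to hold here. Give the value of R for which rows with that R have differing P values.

F37

R=F37: rows 1, 7 → P takes values {86, 87} — violation
R=F62: row 2 → P = 90 ✓
R=F11: row 3 → P = 92 ✓
R=F65: row 4 → P = 94 ✓
R=F86: row 5 → P = 86 ✓
R=F23: row 6 → P = 101 ✓
R=F90: row 8 → P = 85 ✓
R=F74: row 9 → P = 91 ✓
R=F29: row 10 → P = 102 ✓
R=F78: row 11 → P = 92 ✓
R=F43: row 12 → P = 89 ✓
R=F48: row 13 → P = 96 ✓
R=F28: row 14 → P = 87 ✓
The only R value with inconsistent P is R=F37.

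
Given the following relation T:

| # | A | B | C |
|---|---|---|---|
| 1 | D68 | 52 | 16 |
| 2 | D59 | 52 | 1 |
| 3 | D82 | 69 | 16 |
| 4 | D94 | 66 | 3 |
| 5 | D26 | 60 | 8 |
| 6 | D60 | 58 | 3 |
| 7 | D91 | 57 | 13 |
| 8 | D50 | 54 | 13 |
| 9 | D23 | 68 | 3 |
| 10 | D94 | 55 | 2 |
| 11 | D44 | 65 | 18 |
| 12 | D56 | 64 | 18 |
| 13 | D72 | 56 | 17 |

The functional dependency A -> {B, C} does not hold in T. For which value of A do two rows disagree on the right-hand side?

D94

A=D68: row 1 → {B,C} = (52, 16) ✓
A=D59: row 2 → {B,C} = (52, 1) ✓
A=D82: row 3 → {B,C} = (69, 16) ✓
A=D94: rows 4, 10 → {B,C} takes values {(66, 3), (55, 2)} — violation
A=D26: row 5 → {B,C} = (60, 8) ✓
A=D60: row 6 → {B,C} = (58, 3) ✓
A=D91: row 7 → {B,C} = (57, 13) ✓
A=D50: row 8 → {B,C} = (54, 13) ✓
A=D23: row 9 → {B,C} = (68, 3) ✓
A=D44: row 11 → {B,C} = (65, 18) ✓
A=D56: row 12 → {B,C} = (64, 18) ✓
A=D72: row 13 → {B,C} = (56, 17) ✓
The only A value with inconsistent RHS is A=D94.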